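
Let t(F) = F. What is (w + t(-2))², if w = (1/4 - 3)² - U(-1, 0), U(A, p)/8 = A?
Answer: 47089/256 ≈ 183.94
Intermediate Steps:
U(A, p) = 8*A
w = 249/16 (w = (1/4 - 3)² - 8*(-1) = (1*(¼) - 3)² - 1*(-8) = (¼ - 3)² + 8 = (-11/4)² + 8 = 121/16 + 8 = 249/16 ≈ 15.563)
(w + t(-2))² = (249/16 - 2)² = (217/16)² = 47089/256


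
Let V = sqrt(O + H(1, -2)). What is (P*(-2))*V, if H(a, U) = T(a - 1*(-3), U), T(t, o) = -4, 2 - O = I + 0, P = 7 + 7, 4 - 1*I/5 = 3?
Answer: -28*I*sqrt(7) ≈ -74.081*I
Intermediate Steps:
I = 5 (I = 20 - 5*3 = 20 - 15 = 5)
P = 14
O = -3 (O = 2 - (5 + 0) = 2 - 1*5 = 2 - 5 = -3)
H(a, U) = -4
V = I*sqrt(7) (V = sqrt(-3 - 4) = sqrt(-7) = I*sqrt(7) ≈ 2.6458*I)
(P*(-2))*V = (14*(-2))*(I*sqrt(7)) = -28*I*sqrt(7)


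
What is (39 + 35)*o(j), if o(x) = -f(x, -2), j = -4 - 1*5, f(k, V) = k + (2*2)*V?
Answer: 1258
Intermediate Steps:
f(k, V) = k + 4*V
j = -9 (j = -4 - 5 = -9)
o(x) = 8 - x (o(x) = -(x + 4*(-2)) = -(x - 8) = -(-8 + x) = 8 - x)
(39 + 35)*o(j) = (39 + 35)*(8 - 1*(-9)) = 74*(8 + 9) = 74*17 = 1258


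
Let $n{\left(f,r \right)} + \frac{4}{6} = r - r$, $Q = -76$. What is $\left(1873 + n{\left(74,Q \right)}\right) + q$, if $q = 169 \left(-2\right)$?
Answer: $\frac{4603}{3} \approx 1534.3$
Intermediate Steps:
$n{\left(f,r \right)} = - \frac{2}{3}$ ($n{\left(f,r \right)} = - \frac{2}{3} + \left(r - r\right) = - \frac{2}{3} + 0 = - \frac{2}{3}$)
$q = -338$
$\left(1873 + n{\left(74,Q \right)}\right) + q = \left(1873 - \frac{2}{3}\right) - 338 = \frac{5617}{3} - 338 = \frac{4603}{3}$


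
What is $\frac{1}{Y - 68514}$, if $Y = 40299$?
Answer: $- \frac{1}{28215} \approx -3.5442 \cdot 10^{-5}$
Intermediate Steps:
$\frac{1}{Y - 68514} = \frac{1}{40299 - 68514} = \frac{1}{-28215} = - \frac{1}{28215}$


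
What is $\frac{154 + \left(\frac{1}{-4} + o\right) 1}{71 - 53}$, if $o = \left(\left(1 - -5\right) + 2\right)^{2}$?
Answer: $\frac{871}{72} \approx 12.097$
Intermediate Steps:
$o = 64$ ($o = \left(\left(1 + 5\right) + 2\right)^{2} = \left(6 + 2\right)^{2} = 8^{2} = 64$)
$\frac{154 + \left(\frac{1}{-4} + o\right) 1}{71 - 53} = \frac{154 + \left(\frac{1}{-4} + 64\right) 1}{71 - 53} = \frac{154 + \left(- \frac{1}{4} + 64\right) 1}{18} = \frac{154 + \frac{255}{4} \cdot 1}{18} = \frac{154 + \frac{255}{4}}{18} = \frac{1}{18} \cdot \frac{871}{4} = \frac{871}{72}$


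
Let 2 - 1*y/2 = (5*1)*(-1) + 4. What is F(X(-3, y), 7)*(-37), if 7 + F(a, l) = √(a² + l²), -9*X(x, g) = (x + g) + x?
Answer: 0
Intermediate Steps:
y = 6 (y = 4 - 2*((5*1)*(-1) + 4) = 4 - 2*(5*(-1) + 4) = 4 - 2*(-5 + 4) = 4 - 2*(-1) = 4 + 2 = 6)
X(x, g) = -2*x/9 - g/9 (X(x, g) = -((x + g) + x)/9 = -((g + x) + x)/9 = -(g + 2*x)/9 = -2*x/9 - g/9)
F(a, l) = -7 + √(a² + l²)
F(X(-3, y), 7)*(-37) = (-7 + √((-2/9*(-3) - ⅑*6)² + 7²))*(-37) = (-7 + √((⅔ - ⅔)² + 49))*(-37) = (-7 + √(0² + 49))*(-37) = (-7 + √(0 + 49))*(-37) = (-7 + √49)*(-37) = (-7 + 7)*(-37) = 0*(-37) = 0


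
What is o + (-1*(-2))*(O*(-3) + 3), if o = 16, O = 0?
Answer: 22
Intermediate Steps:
o + (-1*(-2))*(O*(-3) + 3) = 16 + (-1*(-2))*(0*(-3) + 3) = 16 + 2*(0 + 3) = 16 + 2*3 = 16 + 6 = 22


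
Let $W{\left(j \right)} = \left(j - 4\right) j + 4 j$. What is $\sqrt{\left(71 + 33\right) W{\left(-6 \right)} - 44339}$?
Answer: $i \sqrt{40595} \approx 201.48 i$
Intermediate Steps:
$W{\left(j \right)} = 4 j + j \left(-4 + j\right)$ ($W{\left(j \right)} = \left(j - 4\right) j + 4 j = \left(-4 + j\right) j + 4 j = j \left(-4 + j\right) + 4 j = 4 j + j \left(-4 + j\right)$)
$\sqrt{\left(71 + 33\right) W{\left(-6 \right)} - 44339} = \sqrt{\left(71 + 33\right) \left(-6\right)^{2} - 44339} = \sqrt{104 \cdot 36 - 44339} = \sqrt{3744 - 44339} = \sqrt{-40595} = i \sqrt{40595}$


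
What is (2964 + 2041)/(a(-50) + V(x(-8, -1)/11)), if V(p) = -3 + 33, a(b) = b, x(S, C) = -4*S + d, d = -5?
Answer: -1001/4 ≈ -250.25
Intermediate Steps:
x(S, C) = -5 - 4*S (x(S, C) = -4*S - 5 = -5 - 4*S)
V(p) = 30
(2964 + 2041)/(a(-50) + V(x(-8, -1)/11)) = (2964 + 2041)/(-50 + 30) = 5005/(-20) = 5005*(-1/20) = -1001/4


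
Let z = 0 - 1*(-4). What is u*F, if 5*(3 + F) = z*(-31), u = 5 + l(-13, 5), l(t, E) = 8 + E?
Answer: -2502/5 ≈ -500.40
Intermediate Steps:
z = 4 (z = 0 + 4 = 4)
u = 18 (u = 5 + (8 + 5) = 5 + 13 = 18)
F = -139/5 (F = -3 + (4*(-31))/5 = -3 + (⅕)*(-124) = -3 - 124/5 = -139/5 ≈ -27.800)
u*F = 18*(-139/5) = -2502/5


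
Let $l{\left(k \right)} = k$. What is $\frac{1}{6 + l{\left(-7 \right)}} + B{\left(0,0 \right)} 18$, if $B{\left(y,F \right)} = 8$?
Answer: $143$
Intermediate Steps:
$\frac{1}{6 + l{\left(-7 \right)}} + B{\left(0,0 \right)} 18 = \frac{1}{6 - 7} + 8 \cdot 18 = \frac{1}{-1} + 144 = -1 + 144 = 143$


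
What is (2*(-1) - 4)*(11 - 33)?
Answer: 132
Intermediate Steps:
(2*(-1) - 4)*(11 - 33) = (-2 - 4)*(-22) = -6*(-22) = 132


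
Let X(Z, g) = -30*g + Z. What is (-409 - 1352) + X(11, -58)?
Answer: -10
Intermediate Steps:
X(Z, g) = Z - 30*g
(-409 - 1352) + X(11, -58) = (-409 - 1352) + (11 - 30*(-58)) = -1761 + (11 + 1740) = -1761 + 1751 = -10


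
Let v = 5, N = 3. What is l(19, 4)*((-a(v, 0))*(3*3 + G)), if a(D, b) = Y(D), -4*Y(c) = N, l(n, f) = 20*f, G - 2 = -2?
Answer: 540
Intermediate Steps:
G = 0 (G = 2 - 2 = 0)
Y(c) = -¾ (Y(c) = -¼*3 = -¾)
a(D, b) = -¾
l(19, 4)*((-a(v, 0))*(3*3 + G)) = (20*4)*((-1*(-¾))*(3*3 + 0)) = 80*(3*(9 + 0)/4) = 80*((¾)*9) = 80*(27/4) = 540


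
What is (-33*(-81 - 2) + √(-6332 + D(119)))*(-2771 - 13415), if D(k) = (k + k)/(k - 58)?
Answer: -44333454 - 16186*I*√23546854/61 ≈ -4.4333e+7 - 1.2876e+6*I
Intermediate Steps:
D(k) = 2*k/(-58 + k) (D(k) = (2*k)/(-58 + k) = 2*k/(-58 + k))
(-33*(-81 - 2) + √(-6332 + D(119)))*(-2771 - 13415) = (-33*(-81 - 2) + √(-6332 + 2*119/(-58 + 119)))*(-2771 - 13415) = (-33*(-83) + √(-6332 + 2*119/61))*(-16186) = (2739 + √(-6332 + 2*119*(1/61)))*(-16186) = (2739 + √(-6332 + 238/61))*(-16186) = (2739 + √(-386014/61))*(-16186) = (2739 + I*√23546854/61)*(-16186) = -44333454 - 16186*I*√23546854/61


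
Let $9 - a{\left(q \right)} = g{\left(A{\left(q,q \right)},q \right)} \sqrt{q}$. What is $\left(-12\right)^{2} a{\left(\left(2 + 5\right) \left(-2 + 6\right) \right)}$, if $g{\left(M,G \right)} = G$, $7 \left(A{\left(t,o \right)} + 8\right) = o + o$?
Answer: $1296 - 8064 \sqrt{7} \approx -20039.0$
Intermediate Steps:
$A{\left(t,o \right)} = -8 + \frac{2 o}{7}$ ($A{\left(t,o \right)} = -8 + \frac{o + o}{7} = -8 + \frac{2 o}{7}$)
$a{\left(q \right)} = 9 - q^{\frac{3}{2}}$ ($a{\left(q \right)} = 9 - q \sqrt{q} = 9 - q^{\frac{3}{2}}$)
$\left(-12\right)^{2} a{\left(\left(2 + 5\right) \left(-2 + 6\right) \right)} = \left(-12\right)^{2} \left(9 - \left(\left(2 + 5\right) \left(-2 + 6\right)\right)^{\frac{3}{2}}\right) = 144 \left(9 - \left(7 \cdot 4\right)^{\frac{3}{2}}\right) = 144 \left(9 - 28^{\frac{3}{2}}\right) = 144 \left(9 - 56 \sqrt{7}\right) = 1296 - 8064 \sqrt{7}$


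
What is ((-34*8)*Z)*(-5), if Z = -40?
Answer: -54400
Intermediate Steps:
((-34*8)*Z)*(-5) = (-34*8*(-40))*(-5) = -272*(-40)*(-5) = 10880*(-5) = -54400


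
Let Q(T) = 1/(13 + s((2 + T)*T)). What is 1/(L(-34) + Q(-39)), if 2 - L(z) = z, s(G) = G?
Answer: 1456/52417 ≈ 0.027777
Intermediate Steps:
L(z) = 2 - z
Q(T) = 1/(13 + T*(2 + T)) (Q(T) = 1/(13 + (2 + T)*T) = 1/(13 + T*(2 + T)))
1/(L(-34) + Q(-39)) = 1/((2 - 1*(-34)) + 1/(13 - 39*(2 - 39))) = 1/((2 + 34) + 1/(13 - 39*(-37))) = 1/(36 + 1/(13 + 1443)) = 1/(36 + 1/1456) = 1/(52417/1456) = 1456/52417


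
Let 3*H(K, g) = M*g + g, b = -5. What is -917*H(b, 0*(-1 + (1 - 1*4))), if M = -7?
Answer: 0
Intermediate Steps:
H(K, g) = -2*g (H(K, g) = (-7*g + g)/3 = (-6*g)/3 = -2*g)
-917*H(b, 0*(-1 + (1 - 1*4))) = -(-1834)*0*(-1 + (1 - 1*4)) = -(-1834)*0*(-1 + (1 - 4)) = -(-1834)*0*(-1 - 3) = -(-1834)*0*(-4) = -(-1834)*0 = -917*0 = 0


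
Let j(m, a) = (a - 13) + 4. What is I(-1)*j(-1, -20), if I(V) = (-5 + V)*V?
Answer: -174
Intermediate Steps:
j(m, a) = -9 + a (j(m, a) = (-13 + a) + 4 = -9 + a)
I(V) = V*(-5 + V)
I(-1)*j(-1, -20) = (-(-5 - 1))*(-9 - 20) = -1*(-6)*(-29) = 6*(-29) = -174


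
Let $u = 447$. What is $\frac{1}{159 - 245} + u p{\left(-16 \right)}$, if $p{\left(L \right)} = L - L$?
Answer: $- \frac{1}{86} \approx -0.011628$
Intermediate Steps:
$p{\left(L \right)} = 0$
$\frac{1}{159 - 245} + u p{\left(-16 \right)} = \frac{1}{159 - 245} + 447 \cdot 0 = \frac{1}{-86} + 0 = - \frac{1}{86} + 0 = - \frac{1}{86}$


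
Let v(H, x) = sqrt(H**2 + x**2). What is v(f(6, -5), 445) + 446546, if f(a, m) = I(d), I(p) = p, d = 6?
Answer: 446546 + sqrt(198061) ≈ 4.4699e+5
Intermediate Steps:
f(a, m) = 6
v(f(6, -5), 445) + 446546 = sqrt(6**2 + 445**2) + 446546 = sqrt(36 + 198025) + 446546 = sqrt(198061) + 446546 = 446546 + sqrt(198061)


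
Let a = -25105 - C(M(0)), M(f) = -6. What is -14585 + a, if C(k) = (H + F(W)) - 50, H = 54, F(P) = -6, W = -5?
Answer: -39688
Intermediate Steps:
C(k) = -2 (C(k) = (54 - 6) - 50 = 48 - 50 = -2)
a = -25103 (a = -25105 - 1*(-2) = -25105 + 2 = -25103)
-14585 + a = -14585 - 25103 = -39688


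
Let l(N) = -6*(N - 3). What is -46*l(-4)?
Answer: -1932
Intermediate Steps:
l(N) = 18 - 6*N (l(N) = -6*(-3 + N) = 18 - 6*N)
-46*l(-4) = -46*(18 - 6*(-4)) = -46*(18 + 24) = -46*42 = -1932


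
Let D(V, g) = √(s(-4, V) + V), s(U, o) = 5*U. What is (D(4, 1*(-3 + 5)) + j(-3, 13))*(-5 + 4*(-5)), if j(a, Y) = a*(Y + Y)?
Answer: 1950 - 100*I ≈ 1950.0 - 100.0*I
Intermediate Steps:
D(V, g) = √(-20 + V) (D(V, g) = √(5*(-4) + V) = √(-20 + V))
j(a, Y) = 2*Y*a (j(a, Y) = a*(2*Y) = 2*Y*a)
(D(4, 1*(-3 + 5)) + j(-3, 13))*(-5 + 4*(-5)) = (√(-20 + 4) + 2*13*(-3))*(-5 + 4*(-5)) = (√(-16) - 78)*(-5 - 20) = (4*I - 78)*(-25) = (-78 + 4*I)*(-25) = 1950 - 100*I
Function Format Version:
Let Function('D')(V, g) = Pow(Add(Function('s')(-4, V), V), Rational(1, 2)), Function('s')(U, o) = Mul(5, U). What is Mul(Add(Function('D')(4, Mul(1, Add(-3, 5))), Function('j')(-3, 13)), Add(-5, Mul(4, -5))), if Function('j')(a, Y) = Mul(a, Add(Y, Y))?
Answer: Add(1950, Mul(-100, I)) ≈ Add(1950.0, Mul(-100.00, I))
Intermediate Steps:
Function('D')(V, g) = Pow(Add(-20, V), Rational(1, 2)) (Function('D')(V, g) = Pow(Add(Mul(5, -4), V), Rational(1, 2)) = Pow(Add(-20, V), Rational(1, 2)))
Function('j')(a, Y) = Mul(2, Y, a) (Function('j')(a, Y) = Mul(a, Mul(2, Y)) = Mul(2, Y, a))
Mul(Add(Function('D')(4, Mul(1, Add(-3, 5))), Function('j')(-3, 13)), Add(-5, Mul(4, -5))) = Mul(Add(Pow(Add(-20, 4), Rational(1, 2)), Mul(2, 13, -3)), Add(-5, Mul(4, -5))) = Mul(Add(Pow(-16, Rational(1, 2)), -78), Add(-5, -20)) = Mul(Add(Mul(4, I), -78), -25) = Mul(Add(-78, Mul(4, I)), -25) = Add(1950, Mul(-100, I))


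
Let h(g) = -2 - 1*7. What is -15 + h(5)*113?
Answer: -1032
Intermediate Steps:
h(g) = -9 (h(g) = -2 - 7 = -9)
-15 + h(5)*113 = -15 - 9*113 = -15 - 1017 = -1032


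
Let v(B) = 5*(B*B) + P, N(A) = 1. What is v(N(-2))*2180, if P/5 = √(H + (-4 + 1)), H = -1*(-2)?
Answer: 10900 + 10900*I ≈ 10900.0 + 10900.0*I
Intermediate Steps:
H = 2
P = 5*I (P = 5*√(2 + (-4 + 1)) = 5*√(2 - 3) = 5*√(-1) = 5*I ≈ 5.0*I)
v(B) = 5*I + 5*B² (v(B) = 5*(B*B) + 5*I = 5*B² + 5*I = 5*I + 5*B²)
v(N(-2))*2180 = (5*I + 5*1²)*2180 = (5*I + 5*1)*2180 = (5*I + 5)*2180 = (5 + 5*I)*2180 = 10900 + 10900*I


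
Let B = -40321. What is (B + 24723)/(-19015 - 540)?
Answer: 15598/19555 ≈ 0.79765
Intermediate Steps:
(B + 24723)/(-19015 - 540) = (-40321 + 24723)/(-19015 - 540) = -15598/(-19555) = -15598*(-1/19555) = 15598/19555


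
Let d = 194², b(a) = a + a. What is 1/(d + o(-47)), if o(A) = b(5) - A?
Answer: 1/37693 ≈ 2.6530e-5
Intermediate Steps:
b(a) = 2*a
d = 37636
o(A) = 10 - A (o(A) = 2*5 - A = 10 - A)
1/(d + o(-47)) = 1/(37636 + (10 - 1*(-47))) = 1/(37636 + (10 + 47)) = 1/(37636 + 57) = 1/37693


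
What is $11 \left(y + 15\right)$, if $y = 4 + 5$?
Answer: $264$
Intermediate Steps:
$y = 9$
$11 \left(y + 15\right) = 11 \left(9 + 15\right) = 11 \cdot 24 = 264$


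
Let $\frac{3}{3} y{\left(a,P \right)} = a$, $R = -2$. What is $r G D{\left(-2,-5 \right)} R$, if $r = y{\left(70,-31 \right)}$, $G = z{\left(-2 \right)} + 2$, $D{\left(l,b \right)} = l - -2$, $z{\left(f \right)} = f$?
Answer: $0$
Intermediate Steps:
$D{\left(l,b \right)} = 2 + l$ ($D{\left(l,b \right)} = l + 2 = 2 + l$)
$G = 0$ ($G = -2 + 2 = 0$)
$y{\left(a,P \right)} = a$
$r = 70$
$r G D{\left(-2,-5 \right)} R = 70 \cdot 0 \left(2 - 2\right) \left(-2\right) = 70 \cdot 0 \cdot 0 \left(-2\right) = 70 \cdot 0 \left(-2\right) = 70 \cdot 0 = 0$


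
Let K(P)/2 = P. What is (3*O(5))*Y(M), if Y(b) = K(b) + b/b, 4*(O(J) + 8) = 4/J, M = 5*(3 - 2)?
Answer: -1287/5 ≈ -257.40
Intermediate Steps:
K(P) = 2*P
M = 5 (M = 5*1 = 5)
O(J) = -8 + 1/J (O(J) = -8 + (4/J)/4 = -8 + 1/J)
Y(b) = 1 + 2*b (Y(b) = 2*b + b/b = 2*b + 1 = 1 + 2*b)
(3*O(5))*Y(M) = (3*(-8 + 1/5))*(1 + 2*5) = (3*(-8 + 1/5))*(1 + 10) = (3*(-39/5))*11 = -117/5*11 = -1287/5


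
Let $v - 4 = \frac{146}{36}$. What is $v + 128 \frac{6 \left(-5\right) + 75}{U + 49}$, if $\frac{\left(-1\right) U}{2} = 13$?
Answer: $\frac{107015}{414} \approx 258.49$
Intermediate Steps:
$U = -26$ ($U = \left(-2\right) 13 = -26$)
$v = \frac{145}{18}$ ($v = 4 + \frac{146}{36} = 4 + 146 \cdot \frac{1}{36} = 4 + \frac{73}{18} = \frac{145}{18} \approx 8.0556$)
$v + 128 \frac{6 \left(-5\right) + 75}{U + 49} = \frac{145}{18} + 128 \frac{6 \left(-5\right) + 75}{-26 + 49} = \frac{145}{18} + 128 \frac{-30 + 75}{23} = \frac{145}{18} + 128 \cdot 45 \cdot \frac{1}{23} = \frac{145}{18} + 128 \cdot \frac{45}{23} = \frac{145}{18} + \frac{5760}{23} = \frac{107015}{414}$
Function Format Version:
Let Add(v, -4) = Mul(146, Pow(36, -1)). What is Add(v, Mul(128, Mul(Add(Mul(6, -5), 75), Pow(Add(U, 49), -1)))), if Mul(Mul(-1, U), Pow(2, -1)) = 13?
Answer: Rational(107015, 414) ≈ 258.49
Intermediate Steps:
U = -26 (U = Mul(-2, 13) = -26)
v = Rational(145, 18) (v = Add(4, Mul(146, Pow(36, -1))) = Add(4, Mul(146, Rational(1, 36))) = Add(4, Rational(73, 18)) = Rational(145, 18) ≈ 8.0556)
Add(v, Mul(128, Mul(Add(Mul(6, -5), 75), Pow(Add(U, 49), -1)))) = Add(Rational(145, 18), Mul(128, Mul(Add(Mul(6, -5), 75), Pow(Add(-26, 49), -1)))) = Add(Rational(145, 18), Mul(128, Mul(Add(-30, 75), Pow(23, -1)))) = Add(Rational(145, 18), Mul(128, Mul(45, Rational(1, 23)))) = Add(Rational(145, 18), Mul(128, Rational(45, 23))) = Add(Rational(145, 18), Rational(5760, 23)) = Rational(107015, 414)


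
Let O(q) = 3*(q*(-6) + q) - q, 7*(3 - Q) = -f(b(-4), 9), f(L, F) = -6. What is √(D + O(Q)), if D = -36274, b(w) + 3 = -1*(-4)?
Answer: I*√1779106/7 ≈ 190.55*I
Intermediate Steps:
b(w) = 1 (b(w) = -3 - 1*(-4) = -3 + 4 = 1)
Q = 15/7 (Q = 3 - (-1)*(-6)/7 = 3 - ⅐*6 = 3 - 6/7 = 15/7 ≈ 2.1429)
O(q) = -16*q (O(q) = 3*(-6*q + q) - q = 3*(-5*q) - q = -15*q - q = -16*q)
√(D + O(Q)) = √(-36274 - 16*15/7) = √(-36274 - 240/7) = √(-254158/7) = I*√1779106/7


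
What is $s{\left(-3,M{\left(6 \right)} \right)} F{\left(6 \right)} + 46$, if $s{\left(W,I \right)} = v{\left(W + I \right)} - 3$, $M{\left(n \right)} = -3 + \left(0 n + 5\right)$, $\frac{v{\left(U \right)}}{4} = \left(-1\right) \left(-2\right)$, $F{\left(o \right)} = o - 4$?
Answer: $56$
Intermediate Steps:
$F{\left(o \right)} = -4 + o$
$v{\left(U \right)} = 8$ ($v{\left(U \right)} = 4 \left(\left(-1\right) \left(-2\right)\right) = 4 \cdot 2 = 8$)
$M{\left(n \right)} = 2$ ($M{\left(n \right)} = -3 + \left(0 + 5\right) = -3 + 5 = 2$)
$s{\left(W,I \right)} = 5$ ($s{\left(W,I \right)} = 8 - 3 = 5$)
$s{\left(-3,M{\left(6 \right)} \right)} F{\left(6 \right)} + 46 = 5 \left(-4 + 6\right) + 46 = 5 \cdot 2 + 46 = 10 + 46 = 56$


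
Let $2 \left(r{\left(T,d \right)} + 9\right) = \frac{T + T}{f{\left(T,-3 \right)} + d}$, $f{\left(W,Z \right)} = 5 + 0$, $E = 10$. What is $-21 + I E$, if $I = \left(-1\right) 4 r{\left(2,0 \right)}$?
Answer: $323$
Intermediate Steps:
$f{\left(W,Z \right)} = 5$
$r{\left(T,d \right)} = -9 + \frac{T}{5 + d}$ ($r{\left(T,d \right)} = -9 + \frac{\left(T + T\right) \frac{1}{5 + d}}{2} = -9 + \frac{2 T \frac{1}{5 + d}}{2} = -9 + \frac{T}{5 + d}$)
$I = \frac{172}{5}$ ($I = \left(-1\right) 4 \frac{-45 + 2 - 0}{5 + 0} = - 4 \frac{-45 + 2 + 0}{5} = - 4 \cdot \frac{1}{5} \left(-43\right) = \left(-4\right) \left(- \frac{43}{5}\right) = \frac{172}{5} \approx 34.4$)
$-21 + I E = -21 + \frac{172}{5} \cdot 10 = -21 + 344 = 323$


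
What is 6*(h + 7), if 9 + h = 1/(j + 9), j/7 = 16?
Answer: -1446/121 ≈ -11.950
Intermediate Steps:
j = 112 (j = 7*16 = 112)
h = -1088/121 (h = -9 + 1/(112 + 9) = -9 + 1/121 = -1088/121 ≈ -8.9917)
6*(h + 7) = 6*(-1088/121 + 7) = 6*(-241/121) = -1446/121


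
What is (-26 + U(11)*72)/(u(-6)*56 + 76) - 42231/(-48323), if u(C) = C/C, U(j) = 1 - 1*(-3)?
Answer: 828869/289938 ≈ 2.8588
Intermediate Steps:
U(j) = 4 (U(j) = 1 + 3 = 4)
u(C) = 1
(-26 + U(11)*72)/(u(-6)*56 + 76) - 42231/(-48323) = (-26 + 4*72)/(1*56 + 76) - 42231/(-48323) = (-26 + 288)/(56 + 76) - 42231*(-1/48323) = 262/132 + 42231/48323 = 262*(1/132) + 42231/48323 = 131/66 + 42231/48323 = 828869/289938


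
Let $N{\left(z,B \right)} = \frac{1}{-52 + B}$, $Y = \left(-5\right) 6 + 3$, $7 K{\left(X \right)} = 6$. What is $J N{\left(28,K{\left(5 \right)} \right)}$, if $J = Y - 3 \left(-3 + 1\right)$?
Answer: $\frac{147}{358} \approx 0.41061$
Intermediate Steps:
$K{\left(X \right)} = \frac{6}{7}$ ($K{\left(X \right)} = \frac{1}{7} \cdot 6 = \frac{6}{7}$)
$Y = -27$ ($Y = -30 + 3 = -27$)
$J = -21$ ($J = -27 - 3 \left(-3 + 1\right) = -27 - 3 \left(-2\right) = -27 - -6 = -27 + 6 = -21$)
$J N{\left(28,K{\left(5 \right)} \right)} = - \frac{21}{-52 + \frac{6}{7}} = - \frac{21}{- \frac{358}{7}} = \left(-21\right) \left(- \frac{7}{358}\right) = \frac{147}{358}$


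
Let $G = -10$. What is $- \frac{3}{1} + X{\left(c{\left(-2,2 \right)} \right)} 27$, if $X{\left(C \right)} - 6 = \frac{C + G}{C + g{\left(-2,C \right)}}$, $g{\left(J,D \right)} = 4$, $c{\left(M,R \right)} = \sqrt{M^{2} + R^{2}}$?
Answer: $-3 + \frac{189 \sqrt{2}}{2} \approx 130.64$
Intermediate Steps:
$X{\left(C \right)} = 6 + \frac{-10 + C}{4 + C}$ ($X{\left(C \right)} = 6 + \frac{C - 10}{C + 4} = 6 + \frac{-10 + C}{4 + C}$)
$- \frac{3}{1} + X{\left(c{\left(-2,2 \right)} \right)} 27 = - \frac{3}{1} + \frac{7 \left(2 + \sqrt{\left(-2\right)^{2} + 2^{2}}\right)}{4 + \sqrt{\left(-2\right)^{2} + 2^{2}}} \cdot 27 = \left(-3\right) 1 + \frac{7 \left(2 + \sqrt{4 + 4}\right)}{4 + \sqrt{4 + 4}} \cdot 27 = -3 + \frac{7 \left(2 + \sqrt{8}\right)}{4 + \sqrt{8}} \cdot 27 = -3 + \frac{7 \left(2 + 2 \sqrt{2}\right)}{4 + 2 \sqrt{2}} \cdot 27 = -3 + \frac{189 \left(2 + 2 \sqrt{2}\right)}{4 + 2 \sqrt{2}}$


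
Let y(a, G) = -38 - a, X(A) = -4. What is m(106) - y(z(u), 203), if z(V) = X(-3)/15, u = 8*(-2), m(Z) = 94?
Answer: 1976/15 ≈ 131.73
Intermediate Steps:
u = -16
z(V) = -4/15
m(106) - y(z(u), 203) = 94 - (-38 - 1*(-4/15)) = 94 - (-38 + 4/15) = 94 - 1*(-566/15) = 94 + 566/15 = 1976/15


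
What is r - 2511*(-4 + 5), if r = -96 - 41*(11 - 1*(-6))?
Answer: -3304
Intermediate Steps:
r = -793 (r = -96 - 41*(11 + 6) = -96 - 41*17 = -96 - 697 = -793)
r - 2511*(-4 + 5) = -793 - 2511*(-4 + 5) = -793 - 2511 = -3304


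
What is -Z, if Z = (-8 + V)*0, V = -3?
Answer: 0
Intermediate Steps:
Z = 0 (Z = (-8 - 3)*0 = -11*0 = 0)
-Z = -1*0 = 0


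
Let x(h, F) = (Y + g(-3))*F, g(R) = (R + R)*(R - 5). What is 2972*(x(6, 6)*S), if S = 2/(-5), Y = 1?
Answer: -1747536/5 ≈ -3.4951e+5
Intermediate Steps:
g(R) = 2*R*(-5 + R) (g(R) = (2*R)*(-5 + R) = 2*R*(-5 + R))
S = -2/5 (S = 2*(-1/5) = -2/5 ≈ -0.40000)
x(h, F) = 49*F (x(h, F) = (1 + 2*(-3)*(-5 - 3))*F = (1 + 2*(-3)*(-8))*F = (1 + 48)*F = 49*F)
2972*(x(6, 6)*S) = 2972*((49*6)*(-2/5)) = 2972*(294*(-2/5)) = 2972*(-588/5) = -1747536/5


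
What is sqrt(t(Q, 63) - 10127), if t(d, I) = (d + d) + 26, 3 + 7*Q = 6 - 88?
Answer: I*sqrt(496139)/7 ≈ 100.62*I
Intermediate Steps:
Q = -85/7 (Q = -3/7 + (6 - 88)/7 = -3/7 + (1/7)*(-82) = -3/7 - 82/7 = -85/7 ≈ -12.143)
t(d, I) = 26 + 2*d (t(d, I) = 2*d + 26 = 26 + 2*d)
sqrt(t(Q, 63) - 10127) = sqrt((26 + 2*(-85/7)) - 10127) = sqrt((26 - 170/7) - 10127) = sqrt(12/7 - 10127) = sqrt(-70877/7) = I*sqrt(496139)/7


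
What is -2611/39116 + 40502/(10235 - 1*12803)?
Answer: -7102595/448437 ≈ -15.839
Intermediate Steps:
-2611/39116 + 40502/(10235 - 1*12803) = -2611*1/39116 + 40502/(10235 - 12803) = -373/5588 + 40502/(-2568) = -373/5588 + 40502*(-1/2568) = -373/5588 - 20251/1284 = -7102595/448437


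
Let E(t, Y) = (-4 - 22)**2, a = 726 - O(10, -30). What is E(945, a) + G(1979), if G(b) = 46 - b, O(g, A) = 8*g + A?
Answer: -1257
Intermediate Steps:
O(g, A) = A + 8*g
a = 676 (a = 726 - (-30 + 8*10) = 726 - (-30 + 80) = 726 - 1*50 = 726 - 50 = 676)
E(t, Y) = 676 (E(t, Y) = (-26)**2 = 676)
E(945, a) + G(1979) = 676 + (46 - 1*1979) = 676 + (46 - 1979) = 676 - 1933 = -1257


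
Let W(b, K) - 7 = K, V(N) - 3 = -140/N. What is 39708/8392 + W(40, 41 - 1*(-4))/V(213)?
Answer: 28191021/1046902 ≈ 26.928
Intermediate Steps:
V(N) = 3 - 140/N
W(b, K) = 7 + K
39708/8392 + W(40, 41 - 1*(-4))/V(213) = 39708/8392 + (7 + (41 - 1*(-4)))/(3 - 140/213) = 39708*(1/8392) + (7 + (41 + 4))/(3 - 140*1/213) = 9927/2098 + (7 + 45)/(3 - 140/213) = 9927/2098 + 52/(499/213) = 9927/2098 + 52*(213/499) = 9927/2098 + 11076/499 = 28191021/1046902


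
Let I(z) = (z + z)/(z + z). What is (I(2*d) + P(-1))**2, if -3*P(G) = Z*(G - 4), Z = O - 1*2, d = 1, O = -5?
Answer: 1024/9 ≈ 113.78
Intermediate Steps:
Z = -7 (Z = -5 - 1*2 = -5 - 2 = -7)
P(G) = -28/3 + 7*G/3 (P(G) = -(-7)*(G - 4)/3 = -(-7)*(-4 + G)/3 = -(28 - 7*G)/3 = -28/3 + 7*G/3)
I(z) = 1 (I(z) = (2*z)/((2*z)) = (2*z)*(1/(2*z)) = 1)
(I(2*d) + P(-1))**2 = (1 + (-28/3 + (7/3)*(-1)))**2 = (1 + (-28/3 - 7/3))**2 = (1 - 35/3)**2 = (-32/3)**2 = 1024/9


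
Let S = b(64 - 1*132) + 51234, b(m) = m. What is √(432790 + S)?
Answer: 2*√120989 ≈ 695.67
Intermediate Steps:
S = 51166 (S = (64 - 1*132) + 51234 = (64 - 132) + 51234 = -68 + 51234 = 51166)
√(432790 + S) = √(432790 + 51166) = √483956 = 2*√120989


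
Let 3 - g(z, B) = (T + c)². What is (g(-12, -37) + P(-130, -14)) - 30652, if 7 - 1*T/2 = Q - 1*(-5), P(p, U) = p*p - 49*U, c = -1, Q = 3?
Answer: -13072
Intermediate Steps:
P(p, U) = p² - 49*U
T = -2 (T = 14 - 2*(3 - 1*(-5)) = 14 - 2*(3 + 5) = 14 - 2*8 = 14 - 16 = -2)
g(z, B) = -6 (g(z, B) = 3 - (-2 - 1)² = 3 - 1*(-3)² = 3 - 1*9 = 3 - 9 = -6)
(g(-12, -37) + P(-130, -14)) - 30652 = (-6 + ((-130)² - 49*(-14))) - 30652 = (-6 + (16900 + 686)) - 30652 = (-6 + 17586) - 30652 = 17580 - 30652 = -13072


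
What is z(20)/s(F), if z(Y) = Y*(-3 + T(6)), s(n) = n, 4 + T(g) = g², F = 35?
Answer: 116/7 ≈ 16.571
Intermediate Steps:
T(g) = -4 + g²
z(Y) = 29*Y (z(Y) = Y*(-3 + (-4 + 6²)) = Y*(-3 + (-4 + 36)) = Y*(-3 + 32) = Y*29 = 29*Y)
z(20)/s(F) = (29*20)/35 = 580*(1/35) = 116/7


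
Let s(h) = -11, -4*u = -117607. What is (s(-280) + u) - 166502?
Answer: -548445/4 ≈ -1.3711e+5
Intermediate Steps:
u = 117607/4 (u = -¼*(-117607) = 117607/4 ≈ 29402.)
(s(-280) + u) - 166502 = (-11 + 117607/4) - 166502 = 117563/4 - 166502 = -548445/4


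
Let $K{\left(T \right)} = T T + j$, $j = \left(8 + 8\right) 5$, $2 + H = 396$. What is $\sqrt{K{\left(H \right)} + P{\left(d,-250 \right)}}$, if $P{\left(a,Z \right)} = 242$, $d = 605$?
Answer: $\sqrt{155558} \approx 394.41$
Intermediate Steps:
$H = 394$ ($H = -2 + 396 = 394$)
$j = 80$ ($j = 16 \cdot 5 = 80$)
$K{\left(T \right)} = 80 + T^{2}$ ($K{\left(T \right)} = T T + 80 = T^{2} + 80 = 80 + T^{2}$)
$\sqrt{K{\left(H \right)} + P{\left(d,-250 \right)}} = \sqrt{\left(80 + 394^{2}\right) + 242} = \sqrt{\left(80 + 155236\right) + 242} = \sqrt{155316 + 242} = \sqrt{155558}$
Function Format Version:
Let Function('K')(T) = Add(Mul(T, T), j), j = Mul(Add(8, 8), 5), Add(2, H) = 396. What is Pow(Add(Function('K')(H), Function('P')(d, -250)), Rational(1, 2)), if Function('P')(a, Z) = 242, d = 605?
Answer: Pow(155558, Rational(1, 2)) ≈ 394.41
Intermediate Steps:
H = 394 (H = Add(-2, 396) = 394)
j = 80 (j = Mul(16, 5) = 80)
Function('K')(T) = Add(80, Pow(T, 2)) (Function('K')(T) = Add(Mul(T, T), 80) = Add(Pow(T, 2), 80) = Add(80, Pow(T, 2)))
Pow(Add(Function('K')(H), Function('P')(d, -250)), Rational(1, 2)) = Pow(Add(Add(80, Pow(394, 2)), 242), Rational(1, 2)) = Pow(Add(Add(80, 155236), 242), Rational(1, 2)) = Pow(Add(155316, 242), Rational(1, 2)) = Pow(155558, Rational(1, 2))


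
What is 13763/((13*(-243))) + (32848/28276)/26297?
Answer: -2558426202451/587237544387 ≈ -4.3567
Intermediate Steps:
13763/((13*(-243))) + (32848/28276)/26297 = 13763/(-3159) + (32848*(1/28276))*(1/26297) = 13763*(-1/3159) + (8212/7069)*(1/26297) = -13763/3159 + 8212/185893493 = -2558426202451/587237544387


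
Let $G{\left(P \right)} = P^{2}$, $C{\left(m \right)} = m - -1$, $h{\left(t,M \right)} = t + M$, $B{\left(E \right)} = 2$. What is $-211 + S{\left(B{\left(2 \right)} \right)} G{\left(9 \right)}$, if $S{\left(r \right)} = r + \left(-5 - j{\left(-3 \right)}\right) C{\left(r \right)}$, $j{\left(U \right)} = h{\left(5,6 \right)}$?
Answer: $-3937$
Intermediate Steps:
$h{\left(t,M \right)} = M + t$
$j{\left(U \right)} = 11$ ($j{\left(U \right)} = 6 + 5 = 11$)
$C{\left(m \right)} = 1 + m$ ($C{\left(m \right)} = m + 1 = 1 + m$)
$S{\left(r \right)} = -16 - 15 r$ ($S{\left(r \right)} = r + \left(-5 - 11\right) \left(1 + r\right) = r - 16 \left(1 + r\right) = r - \left(16 + 16 r\right) = -16 - 15 r$)
$-211 + S{\left(B{\left(2 \right)} \right)} G{\left(9 \right)} = -211 + \left(-16 - 30\right) 9^{2} = -211 + \left(-16 - 30\right) 81 = -211 - 3726 = -3937$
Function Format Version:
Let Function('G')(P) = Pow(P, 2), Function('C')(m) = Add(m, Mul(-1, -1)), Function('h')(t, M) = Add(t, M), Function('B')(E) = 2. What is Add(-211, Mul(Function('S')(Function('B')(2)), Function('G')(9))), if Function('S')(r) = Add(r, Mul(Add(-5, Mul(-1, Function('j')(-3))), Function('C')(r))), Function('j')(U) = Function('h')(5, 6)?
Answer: -3937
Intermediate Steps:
Function('h')(t, M) = Add(M, t)
Function('j')(U) = 11 (Function('j')(U) = Add(6, 5) = 11)
Function('C')(m) = Add(1, m) (Function('C')(m) = Add(m, 1) = Add(1, m))
Function('S')(r) = Add(-16, Mul(-15, r)) (Function('S')(r) = Add(r, Mul(Add(-5, Mul(-1, 11)), Add(1, r))) = Add(r, Mul(Add(-5, -11), Add(1, r))) = Add(r, Mul(-16, Add(1, r))) = Add(r, Add(-16, Mul(-16, r))) = Add(-16, Mul(-15, r)))
Add(-211, Mul(Function('S')(Function('B')(2)), Function('G')(9))) = Add(-211, Mul(Add(-16, Mul(-15, 2)), Pow(9, 2))) = Add(-211, Mul(Add(-16, -30), 81)) = Add(-211, Mul(-46, 81)) = Add(-211, -3726) = -3937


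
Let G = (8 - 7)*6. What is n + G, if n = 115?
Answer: 121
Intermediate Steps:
G = 6 (G = 1*6 = 6)
n + G = 115 + 6 = 121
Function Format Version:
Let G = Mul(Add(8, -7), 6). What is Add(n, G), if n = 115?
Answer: 121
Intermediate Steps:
G = 6 (G = Mul(1, 6) = 6)
Add(n, G) = Add(115, 6) = 121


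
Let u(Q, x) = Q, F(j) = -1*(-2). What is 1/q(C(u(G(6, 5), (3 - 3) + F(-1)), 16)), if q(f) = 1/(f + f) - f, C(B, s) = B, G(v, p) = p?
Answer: -10/49 ≈ -0.20408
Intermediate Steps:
F(j) = 2
q(f) = 1/(2*f) - f
1/q(C(u(G(6, 5), (3 - 3) + F(-1)), 16)) = 1/((½)/5 - 1*5) = 1/((½)*(⅕) - 5) = 1/(⅒ - 5) = 1/(-49/10) = -10/49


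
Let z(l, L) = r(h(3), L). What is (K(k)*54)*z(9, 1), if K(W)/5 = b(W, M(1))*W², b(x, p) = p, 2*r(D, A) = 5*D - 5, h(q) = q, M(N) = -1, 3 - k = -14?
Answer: -390150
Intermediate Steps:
k = 17 (k = 3 - 1*(-14) = 3 + 14 = 17)
r(D, A) = -5/2 + 5*D/2 (r(D, A) = (5*D - 5)/2 = (-5 + 5*D)/2 = -5/2 + 5*D/2)
z(l, L) = 5 (z(l, L) = -5/2 + (5/2)*3 = -5/2 + 15/2 = 5)
K(W) = -5*W² (K(W) = 5*(-W²) = -5*W²)
(K(k)*54)*z(9, 1) = (-5*17²*54)*5 = (-5*289*54)*5 = -1445*54*5 = -78030*5 = -390150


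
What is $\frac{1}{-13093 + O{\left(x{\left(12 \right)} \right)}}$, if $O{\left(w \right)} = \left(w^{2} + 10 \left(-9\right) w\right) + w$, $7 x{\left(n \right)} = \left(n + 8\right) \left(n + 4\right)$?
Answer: $- \frac{49}{738517} \approx -6.6349 \cdot 10^{-5}$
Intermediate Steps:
$x{\left(n \right)} = \frac{\left(4 + n\right) \left(8 + n\right)}{7}$ ($x{\left(n \right)} = \frac{\left(n + 8\right) \left(n + 4\right)}{7} = \frac{\left(8 + n\right) \left(4 + n\right)}{7} = \frac{\left(4 + n\right) \left(8 + n\right)}{7}$)
$O{\left(w \right)} = w^{2} - 89 w$ ($O{\left(w \right)} = \left(w^{2} - 90 w\right) + w = w^{2} - 89 w$)
$\frac{1}{-13093 + O{\left(x{\left(12 \right)} \right)}} = \frac{1}{-13093 + \left(\frac{32}{7} + \frac{12^{2}}{7} + \frac{12}{7} \cdot 12\right) \left(-89 + \left(\frac{32}{7} + \frac{12^{2}}{7} + \frac{12}{7} \cdot 12\right)\right)} = \frac{1}{-13093 + \left(\frac{32}{7} + \frac{1}{7} \cdot 144 + \frac{144}{7}\right) \left(-89 + \left(\frac{32}{7} + \frac{1}{7} \cdot 144 + \frac{144}{7}\right)\right)} = \frac{1}{-13093 + \left(\frac{32}{7} + \frac{144}{7} + \frac{144}{7}\right) \left(-89 + \left(\frac{32}{7} + \frac{144}{7} + \frac{144}{7}\right)\right)} = \frac{1}{-13093 + \frac{320 \left(-89 + \frac{320}{7}\right)}{7}} = \frac{1}{-13093 + \frac{320}{7} \left(- \frac{303}{7}\right)} = \frac{1}{-13093 - \frac{96960}{49}} = \frac{1}{- \frac{738517}{49}} = - \frac{49}{738517}$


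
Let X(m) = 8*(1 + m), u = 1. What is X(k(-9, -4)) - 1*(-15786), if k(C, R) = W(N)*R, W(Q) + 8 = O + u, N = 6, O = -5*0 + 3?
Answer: 15922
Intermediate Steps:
O = 3 (O = 0 + 3 = 3)
W(Q) = -4 (W(Q) = -8 + (3 + 1) = -8 + 4 = -4)
k(C, R) = -4*R
X(m) = 8 + 8*m
X(k(-9, -4)) - 1*(-15786) = (8 + 8*(-4*(-4))) - 1*(-15786) = (8 + 8*16) + 15786 = (8 + 128) + 15786 = 136 + 15786 = 15922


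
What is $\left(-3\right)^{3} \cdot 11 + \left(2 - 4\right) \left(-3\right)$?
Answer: $-291$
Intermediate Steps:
$\left(-3\right)^{3} \cdot 11 + \left(2 - 4\right) \left(-3\right) = \left(-27\right) 11 - -6 = -297 + 6 = -291$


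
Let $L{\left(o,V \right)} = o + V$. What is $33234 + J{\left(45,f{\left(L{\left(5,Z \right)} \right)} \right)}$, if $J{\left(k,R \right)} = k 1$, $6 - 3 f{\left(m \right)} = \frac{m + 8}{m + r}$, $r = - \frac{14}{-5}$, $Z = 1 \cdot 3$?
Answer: $33279$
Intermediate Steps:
$Z = 3$
$L{\left(o,V \right)} = V + o$
$r = \frac{14}{5}$ ($r = \left(-14\right) \left(- \frac{1}{5}\right) = \frac{14}{5} \approx 2.8$)
$f{\left(m \right)} = 2 - \frac{8 + m}{3 \left(\frac{14}{5} + m\right)}$ ($f{\left(m \right)} = 2 - \frac{\left(m + 8\right) \frac{1}{m + \frac{14}{5}}}{3} = 2 - \frac{\left(8 + m\right) \frac{1}{\frac{14}{5} + m}}{3} = 2 - \frac{\frac{1}{\frac{14}{5} + m} \left(8 + m\right)}{3} = 2 - \frac{8 + m}{3 \left(\frac{14}{5} + m\right)}$)
$J{\left(k,R \right)} = k$
$33234 + J{\left(45,f{\left(L{\left(5,Z \right)} \right)} \right)} = 33234 + 45 = 33279$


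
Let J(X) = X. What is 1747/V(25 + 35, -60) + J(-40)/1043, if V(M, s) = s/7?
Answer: -12757247/62580 ≈ -203.85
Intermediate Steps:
V(M, s) = s/7 (V(M, s) = s*(1/7) = s/7)
1747/V(25 + 35, -60) + J(-40)/1043 = 1747/(((1/7)*(-60))) - 40/1043 = 1747/(-60/7) - 40*1/1043 = 1747*(-7/60) - 40/1043 = -12229/60 - 40/1043 = -12757247/62580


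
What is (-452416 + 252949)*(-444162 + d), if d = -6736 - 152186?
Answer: 120295356228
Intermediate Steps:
d = -158922
(-452416 + 252949)*(-444162 + d) = (-452416 + 252949)*(-444162 - 158922) = -199467*(-603084) = 120295356228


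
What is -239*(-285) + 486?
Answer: 68601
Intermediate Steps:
-239*(-285) + 486 = 68115 + 486 = 68601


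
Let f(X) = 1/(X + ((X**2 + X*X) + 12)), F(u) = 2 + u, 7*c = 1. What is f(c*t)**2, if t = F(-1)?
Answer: 2401/356409 ≈ 0.0067366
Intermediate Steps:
c = 1/7 (c = (1/7)*1 = 1/7 ≈ 0.14286)
t = 1 (t = 2 - 1 = 1)
f(X) = 1/(12 + X + 2*X**2) (f(X) = 1/(X + ((X**2 + X**2) + 12)) = 1/(X + (2*X**2 + 12)) = 1/(X + (12 + 2*X**2)) = 1/(12 + X + 2*X**2))
f(c*t)**2 = (1/(12 + (1/7)*1 + 2*((1/7)*1)**2))**2 = (1/(12 + 1/7 + 2*(1/7)**2))**2 = (1/(12 + 1/7 + 2*(1/49)))**2 = (1/(12 + 1/7 + 2/49))**2 = (1/(597/49))**2 = (49/597)**2 = 2401/356409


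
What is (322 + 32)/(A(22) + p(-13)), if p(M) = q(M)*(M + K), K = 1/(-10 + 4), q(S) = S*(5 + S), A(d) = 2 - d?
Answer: -531/2084 ≈ -0.25480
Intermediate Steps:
K = -⅙ (K = 1/(-6) = -⅙ ≈ -0.16667)
p(M) = M*(5 + M)*(-⅙ + M) (p(M) = (M*(5 + M))*(M - ⅙) = (M*(5 + M))*(-⅙ + M) = M*(5 + M)*(-⅙ + M))
(322 + 32)/(A(22) + p(-13)) = (322 + 32)/((2 - 1*22) + (⅙)*(-13)*(-1 + 6*(-13))*(5 - 13)) = 354/((2 - 22) + (⅙)*(-13)*(-1 - 78)*(-8)) = 354/(-20 + (⅙)*(-13)*(-79)*(-8)) = 354/(-20 - 4108/3) = 354/(-4168/3) = 354*(-3/4168) = -531/2084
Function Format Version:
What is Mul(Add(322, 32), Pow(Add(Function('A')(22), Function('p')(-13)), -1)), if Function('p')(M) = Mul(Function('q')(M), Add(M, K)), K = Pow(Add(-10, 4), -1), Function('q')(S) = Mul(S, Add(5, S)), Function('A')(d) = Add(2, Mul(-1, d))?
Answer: Rational(-531, 2084) ≈ -0.25480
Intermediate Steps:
K = Rational(-1, 6) (K = Pow(-6, -1) = Rational(-1, 6) ≈ -0.16667)
Function('p')(M) = Mul(M, Add(5, M), Add(Rational(-1, 6), M)) (Function('p')(M) = Mul(Mul(M, Add(5, M)), Add(M, Rational(-1, 6))) = Mul(Mul(M, Add(5, M)), Add(Rational(-1, 6), M)) = Mul(M, Add(5, M), Add(Rational(-1, 6), M)))
Mul(Add(322, 32), Pow(Add(Function('A')(22), Function('p')(-13)), -1)) = Mul(Add(322, 32), Pow(Add(Add(2, Mul(-1, 22)), Mul(Rational(1, 6), -13, Add(-1, Mul(6, -13)), Add(5, -13))), -1)) = Mul(354, Pow(Add(Add(2, -22), Mul(Rational(1, 6), -13, Add(-1, -78), -8)), -1)) = Mul(354, Pow(Add(-20, Mul(Rational(1, 6), -13, -79, -8)), -1)) = Mul(354, Pow(Add(-20, Rational(-4108, 3)), -1)) = Mul(354, Pow(Rational(-4168, 3), -1)) = Mul(354, Rational(-3, 4168)) = Rational(-531, 2084)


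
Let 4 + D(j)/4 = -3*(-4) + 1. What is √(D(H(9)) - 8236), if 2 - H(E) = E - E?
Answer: 10*I*√82 ≈ 90.554*I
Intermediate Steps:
H(E) = 2 (H(E) = 2 - (E - E) = 2 - 1*0 = 2 + 0 = 2)
D(j) = 36 (D(j) = -16 + 4*(-3*(-4) + 1) = -16 + 4*(12 + 1) = -16 + 4*13 = -16 + 52 = 36)
√(D(H(9)) - 8236) = √(36 - 8236) = √(-8200) = 10*I*√82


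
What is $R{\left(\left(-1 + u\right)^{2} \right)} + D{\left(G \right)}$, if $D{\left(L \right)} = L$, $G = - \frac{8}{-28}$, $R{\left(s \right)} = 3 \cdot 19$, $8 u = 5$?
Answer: $\frac{401}{7} \approx 57.286$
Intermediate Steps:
$u = \frac{5}{8}$ ($u = \frac{1}{8} \cdot 5 = \frac{5}{8} \approx 0.625$)
$R{\left(s \right)} = 57$
$G = \frac{2}{7}$ ($G = \left(-8\right) \left(- \frac{1}{28}\right) = \frac{2}{7} \approx 0.28571$)
$R{\left(\left(-1 + u\right)^{2} \right)} + D{\left(G \right)} = 57 + \frac{2}{7} = \frac{401}{7}$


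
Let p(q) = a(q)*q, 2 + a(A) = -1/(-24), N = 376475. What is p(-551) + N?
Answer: 9061297/24 ≈ 3.7755e+5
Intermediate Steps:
a(A) = -47/24 (a(A) = -2 - 1/(-24) = -2 - 1*(-1/24) = -2 + 1/24 = -47/24)
p(q) = -47*q/24
p(-551) + N = -47/24*(-551) + 376475 = 25897/24 + 376475 = 9061297/24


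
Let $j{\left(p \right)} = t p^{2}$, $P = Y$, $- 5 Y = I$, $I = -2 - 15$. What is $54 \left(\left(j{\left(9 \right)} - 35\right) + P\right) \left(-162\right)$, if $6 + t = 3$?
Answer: $\frac{12011004}{5} \approx 2.4022 \cdot 10^{6}$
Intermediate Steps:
$t = -3$ ($t = -6 + 3 = -3$)
$I = -17$ ($I = -2 - 15 = -17$)
$Y = \frac{17}{5}$ ($Y = \left(- \frac{1}{5}\right) \left(-17\right) = \frac{17}{5} \approx 3.4$)
$P = \frac{17}{5} \approx 3.4$
$j{\left(p \right)} = - 3 p^{2}$
$54 \left(\left(j{\left(9 \right)} - 35\right) + P\right) \left(-162\right) = 54 \left(\left(- 3 \cdot 9^{2} - 35\right) + \frac{17}{5}\right) \left(-162\right) = 54 \left(\left(\left(-3\right) 81 - 35\right) + \frac{17}{5}\right) \left(-162\right) = 54 \left(\left(-243 - 35\right) + \frac{17}{5}\right) \left(-162\right) = 54 \left(-278 + \frac{17}{5}\right) \left(-162\right) = 54 \left(- \frac{1373}{5}\right) \left(-162\right) = \left(- \frac{74142}{5}\right) \left(-162\right) = \frac{12011004}{5}$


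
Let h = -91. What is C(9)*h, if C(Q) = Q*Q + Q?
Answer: -8190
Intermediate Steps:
C(Q) = Q + Q² (C(Q) = Q² + Q = Q + Q²)
C(9)*h = (9*(1 + 9))*(-91) = (9*10)*(-91) = 90*(-91) = -8190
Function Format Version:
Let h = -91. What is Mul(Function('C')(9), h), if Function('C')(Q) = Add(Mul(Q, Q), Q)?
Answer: -8190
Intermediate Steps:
Function('C')(Q) = Add(Q, Pow(Q, 2)) (Function('C')(Q) = Add(Pow(Q, 2), Q) = Add(Q, Pow(Q, 2)))
Mul(Function('C')(9), h) = Mul(Mul(9, Add(1, 9)), -91) = Mul(Mul(9, 10), -91) = Mul(90, -91) = -8190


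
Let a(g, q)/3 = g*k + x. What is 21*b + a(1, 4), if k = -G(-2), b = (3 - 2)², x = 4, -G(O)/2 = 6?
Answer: 69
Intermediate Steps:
G(O) = -12 (G(O) = -2*6 = -12)
b = 1 (b = 1² = 1)
k = 12 (k = -1*(-12) = 12)
a(g, q) = 12 + 36*g (a(g, q) = 3*(g*12 + 4) = 3*(12*g + 4) = 3*(4 + 12*g) = 12 + 36*g)
21*b + a(1, 4) = 21*1 + (12 + 36*1) = 21 + (12 + 36) = 21 + 48 = 69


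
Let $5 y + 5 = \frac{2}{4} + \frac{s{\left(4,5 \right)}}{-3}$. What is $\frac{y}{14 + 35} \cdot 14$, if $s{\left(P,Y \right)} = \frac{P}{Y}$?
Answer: $- \frac{143}{525} \approx -0.27238$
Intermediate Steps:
$y = - \frac{143}{150}$ ($y = -1 + \frac{\frac{2}{4} + \frac{4 \cdot \frac{1}{5}}{-3}}{5} = -1 + \frac{2 \cdot \frac{1}{4} + 4 \cdot \frac{1}{5} \left(- \frac{1}{3}\right)}{5} = -1 + \frac{\frac{1}{2} + \frac{4}{5} \left(- \frac{1}{3}\right)}{5} = -1 + \frac{\frac{1}{2} - \frac{4}{15}}{5} = -1 + \frac{1}{5} \cdot \frac{7}{30} = -1 + \frac{7}{150} = - \frac{143}{150} \approx -0.95333$)
$\frac{y}{14 + 35} \cdot 14 = \frac{1}{14 + 35} \left(- \frac{143}{150}\right) 14 = \frac{1}{49} \left(- \frac{143}{150}\right) 14 = \left(- \frac{143}{7350}\right) 14 = - \frac{143}{525}$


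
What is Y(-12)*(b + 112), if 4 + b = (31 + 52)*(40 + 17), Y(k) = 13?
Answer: 62907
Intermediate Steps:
b = 4727 (b = -4 + (31 + 52)*(40 + 17) = -4 + 83*57 = -4 + 4731 = 4727)
Y(-12)*(b + 112) = 13*(4727 + 112) = 13*4839 = 62907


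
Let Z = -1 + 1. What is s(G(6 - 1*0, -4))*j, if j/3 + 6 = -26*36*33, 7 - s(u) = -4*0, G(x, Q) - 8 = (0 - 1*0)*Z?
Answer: -648774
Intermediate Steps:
Z = 0
G(x, Q) = 8 (G(x, Q) = 8 + (0 - 1*0)*0 = 8 + (0 + 0)*0 = 8 + 0*0 = 8 + 0 = 8)
s(u) = 7 (s(u) = 7 - (-4)*0 = 7 - 1*0 = 7 + 0 = 7)
j = -92682 (j = -18 + 3*(-26*36*33) = -18 + 3*(-936*33) = -18 + 3*(-30888) = -18 - 92664 = -92682)
s(G(6 - 1*0, -4))*j = 7*(-92682) = -648774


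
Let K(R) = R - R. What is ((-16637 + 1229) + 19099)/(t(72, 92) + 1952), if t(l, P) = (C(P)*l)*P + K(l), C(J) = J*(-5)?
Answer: -3691/3045088 ≈ -0.0012121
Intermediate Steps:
K(R) = 0
C(J) = -5*J
t(l, P) = -5*l*P**2 (t(l, P) = ((-5*P)*l)*P + 0 = (-5*P*l)*P + 0 = -5*l*P**2 + 0 = -5*l*P**2)
((-16637 + 1229) + 19099)/(t(72, 92) + 1952) = ((-16637 + 1229) + 19099)/(-5*72*92**2 + 1952) = (-15408 + 19099)/(-5*72*8464 + 1952) = 3691/(-3047040 + 1952) = 3691/(-3045088) = 3691*(-1/3045088) = -3691/3045088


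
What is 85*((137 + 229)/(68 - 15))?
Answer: 31110/53 ≈ 586.98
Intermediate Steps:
85*((137 + 229)/(68 - 15)) = 85*(366/53) = 31110/53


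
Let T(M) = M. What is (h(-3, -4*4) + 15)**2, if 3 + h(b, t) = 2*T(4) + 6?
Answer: 676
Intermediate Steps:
h(b, t) = 11 (h(b, t) = -3 + (2*4 + 6) = -3 + (8 + 6) = -3 + 14 = 11)
(h(-3, -4*4) + 15)**2 = (11 + 15)**2 = 26**2 = 676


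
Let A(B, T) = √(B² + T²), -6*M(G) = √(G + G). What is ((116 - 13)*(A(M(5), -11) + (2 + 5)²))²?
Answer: 481659209/18 + 519841*√4366/3 ≈ 3.8208e+7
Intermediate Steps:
M(G) = -√2*√G/6 (M(G) = -√(G + G)/6 = -√2*√G/6)
((116 - 13)*(A(M(5), -11) + (2 + 5)²))² = ((116 - 13)*(√((-√2*√5/6)² + (-11)²) + (2 + 5)²))² = (103*(√((-√10/6)² + 121) + 7²))² = (103*(√(5/18 + 121) + 49))² = (103*(√(2183/18) + 49))² = (103*(√4366/6 + 49))² = (103*(49 + √4366/6))² = (5047 + 103*√4366/6)²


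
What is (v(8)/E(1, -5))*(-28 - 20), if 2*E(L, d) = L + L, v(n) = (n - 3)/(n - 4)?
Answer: -60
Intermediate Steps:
v(n) = (-3 + n)/(-4 + n)
E(L, d) = L (E(L, d) = (L + L)/2 = (2*L)/2 = L)
(v(8)/E(1, -5))*(-28 - 20) = (((-3 + 8)/(-4 + 8))/1)*(-28 - 20) = ((5/4)*1)*(-48) = (5/4)*(-48) = -60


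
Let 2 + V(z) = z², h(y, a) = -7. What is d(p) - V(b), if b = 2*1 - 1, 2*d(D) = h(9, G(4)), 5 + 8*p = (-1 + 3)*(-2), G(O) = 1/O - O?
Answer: -5/2 ≈ -2.5000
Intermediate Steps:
p = -9/8 (p = -5/8 + ((-1 + 3)*(-2))/8 = -5/8 + (2*(-2))/8 = -5/8 + (⅛)*(-4) = -5/8 - ½ = -9/8 ≈ -1.1250)
d(D) = -7/2 (d(D) = (½)*(-7) = -7/2)
b = 1 (b = 2 - 1 = 1)
V(z) = -2 + z²
d(p) - V(b) = -7/2 - (-2 + 1²) = -7/2 - (-2 + 1) = -7/2 - 1*(-1) = -7/2 + 1 = -5/2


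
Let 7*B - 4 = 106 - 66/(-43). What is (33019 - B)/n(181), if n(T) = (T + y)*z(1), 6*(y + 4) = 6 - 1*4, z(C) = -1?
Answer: -29801769/160132 ≈ -186.11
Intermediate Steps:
y = -11/3 (y = -4 + (6 - 1*4)/6 = -4 + (6 - 4)/6 = -4 + (⅙)*2 = -4 + ⅓ = -11/3 ≈ -3.6667)
B = 4796/301 (B = 4/7 + (106 - 66/(-43))/7 = 4/7 + (106 - 1/43*(-66))/7 = 4/7 + (106 + 66/43)/7 = 4/7 + (⅐)*(4624/43) = 4/7 + 4624/301 = 4796/301 ≈ 15.934)
n(T) = 11/3 - T (n(T) = (T - 11/3)*(-1) = (-11/3 + T)*(-1) = 11/3 - T)
(33019 - B)/n(181) = (33019 - 1*4796/301)/(11/3 - 1*181) = (33019 - 4796/301)/(11/3 - 181) = 9933923/(301*(-532/3)) = (9933923/301)*(-3/532) = -29801769/160132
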